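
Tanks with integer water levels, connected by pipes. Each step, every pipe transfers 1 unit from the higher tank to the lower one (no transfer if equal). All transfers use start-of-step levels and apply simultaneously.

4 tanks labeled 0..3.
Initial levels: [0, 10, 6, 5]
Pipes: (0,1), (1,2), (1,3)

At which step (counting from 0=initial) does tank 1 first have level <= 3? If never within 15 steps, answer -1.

Step 1: flows [1->0,1->2,1->3] -> levels [1 7 7 6]
Step 2: flows [1->0,1=2,1->3] -> levels [2 5 7 7]
Step 3: flows [1->0,2->1,3->1] -> levels [3 6 6 6]
Step 4: flows [1->0,1=2,1=3] -> levels [4 5 6 6]
Step 5: flows [1->0,2->1,3->1] -> levels [5 6 5 5]
Step 6: flows [1->0,1->2,1->3] -> levels [6 3 6 6]
Tank 1 first reaches <=3 at step 6

Answer: 6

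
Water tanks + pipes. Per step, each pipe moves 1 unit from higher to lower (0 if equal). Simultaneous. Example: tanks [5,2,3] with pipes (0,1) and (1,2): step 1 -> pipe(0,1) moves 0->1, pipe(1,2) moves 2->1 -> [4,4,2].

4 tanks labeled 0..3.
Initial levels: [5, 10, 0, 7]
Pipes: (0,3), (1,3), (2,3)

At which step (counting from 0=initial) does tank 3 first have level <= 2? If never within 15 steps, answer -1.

Answer: -1

Derivation:
Step 1: flows [3->0,1->3,3->2] -> levels [6 9 1 6]
Step 2: flows [0=3,1->3,3->2] -> levels [6 8 2 6]
Step 3: flows [0=3,1->3,3->2] -> levels [6 7 3 6]
Step 4: flows [0=3,1->3,3->2] -> levels [6 6 4 6]
Step 5: flows [0=3,1=3,3->2] -> levels [6 6 5 5]
Step 6: flows [0->3,1->3,2=3] -> levels [5 5 5 7]
Step 7: flows [3->0,3->1,3->2] -> levels [6 6 6 4]
Step 8: flows [0->3,1->3,2->3] -> levels [5 5 5 7]
  -> period-2 cycle (repeats step 6); tank 3 never drops to <=2
Tank 3 never reaches <=2 within 15 steps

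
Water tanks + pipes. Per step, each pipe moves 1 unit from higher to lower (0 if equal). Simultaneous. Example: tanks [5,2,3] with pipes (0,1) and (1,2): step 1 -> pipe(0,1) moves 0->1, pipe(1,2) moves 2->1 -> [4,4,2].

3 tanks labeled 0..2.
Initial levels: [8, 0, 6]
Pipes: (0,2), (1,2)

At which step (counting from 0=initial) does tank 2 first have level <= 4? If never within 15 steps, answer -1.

Step 1: flows [0->2,2->1] -> levels [7 1 6]
Step 2: flows [0->2,2->1] -> levels [6 2 6]
Step 3: flows [0=2,2->1] -> levels [6 3 5]
Step 4: flows [0->2,2->1] -> levels [5 4 5]
Step 5: flows [0=2,2->1] -> levels [5 5 4]
Tank 2 first reaches <=4 at step 5

Answer: 5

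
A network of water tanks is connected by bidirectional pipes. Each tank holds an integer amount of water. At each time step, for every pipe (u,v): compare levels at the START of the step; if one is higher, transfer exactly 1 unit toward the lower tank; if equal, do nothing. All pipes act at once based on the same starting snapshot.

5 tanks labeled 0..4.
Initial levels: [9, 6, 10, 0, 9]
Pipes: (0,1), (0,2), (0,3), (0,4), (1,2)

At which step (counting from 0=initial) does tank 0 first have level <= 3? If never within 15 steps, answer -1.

Answer: -1

Derivation:
Step 1: flows [0->1,2->0,0->3,0=4,2->1] -> levels [8 8 8 1 9]
Step 2: flows [0=1,0=2,0->3,4->0,1=2] -> levels [8 8 8 2 8]
Step 3: flows [0=1,0=2,0->3,0=4,1=2] -> levels [7 8 8 3 8]
Step 4: flows [1->0,2->0,0->3,4->0,1=2] -> levels [9 7 7 4 7]
Step 5: flows [0->1,0->2,0->3,0->4,1=2] -> levels [5 8 8 5 8]
Step 6: flows [1->0,2->0,0=3,4->0,1=2] -> levels [8 7 7 5 7]
Step 7: flows [0->1,0->2,0->3,0->4,1=2] -> levels [4 8 8 6 8]
Step 8: flows [1->0,2->0,3->0,4->0,1=2] -> levels [8 7 7 5 7]
  -> period-2 cycle (repeats step 6); tank 0 never drops to <=3
Tank 0 never reaches <=3 within 15 steps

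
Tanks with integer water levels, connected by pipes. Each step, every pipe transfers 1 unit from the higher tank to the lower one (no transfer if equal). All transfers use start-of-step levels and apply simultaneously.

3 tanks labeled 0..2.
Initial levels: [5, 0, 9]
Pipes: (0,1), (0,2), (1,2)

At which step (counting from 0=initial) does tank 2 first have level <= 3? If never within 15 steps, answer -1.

Step 1: flows [0->1,2->0,2->1] -> levels [5 2 7]
Step 2: flows [0->1,2->0,2->1] -> levels [5 4 5]
Step 3: flows [0->1,0=2,2->1] -> levels [4 6 4]
Step 4: flows [1->0,0=2,1->2] -> levels [5 4 5]
  -> period-2 cycle (repeats step 2); tank 2 never drops to <=3
Tank 2 never reaches <=3 within 15 steps

Answer: -1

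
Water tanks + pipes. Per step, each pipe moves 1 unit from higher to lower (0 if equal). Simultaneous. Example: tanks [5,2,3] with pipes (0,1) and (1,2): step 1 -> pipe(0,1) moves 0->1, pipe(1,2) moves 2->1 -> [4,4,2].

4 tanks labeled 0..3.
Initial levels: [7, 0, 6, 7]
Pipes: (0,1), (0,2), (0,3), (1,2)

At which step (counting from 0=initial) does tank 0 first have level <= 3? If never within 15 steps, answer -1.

Step 1: flows [0->1,0->2,0=3,2->1] -> levels [5 2 6 7]
Step 2: flows [0->1,2->0,3->0,2->1] -> levels [6 4 4 6]
Step 3: flows [0->1,0->2,0=3,1=2] -> levels [4 5 5 6]
Step 4: flows [1->0,2->0,3->0,1=2] -> levels [7 4 4 5]
Step 5: flows [0->1,0->2,0->3,1=2] -> levels [4 5 5 6]
  -> period-2 cycle (repeats step 3); tank 0 never drops to <=3
Tank 0 never reaches <=3 within 15 steps

Answer: -1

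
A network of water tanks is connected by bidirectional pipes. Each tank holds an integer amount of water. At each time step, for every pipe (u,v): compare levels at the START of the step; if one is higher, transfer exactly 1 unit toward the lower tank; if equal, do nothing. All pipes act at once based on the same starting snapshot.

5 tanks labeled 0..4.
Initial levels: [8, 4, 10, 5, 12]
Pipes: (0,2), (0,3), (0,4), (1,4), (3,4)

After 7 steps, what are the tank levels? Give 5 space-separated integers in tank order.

Step 1: flows [2->0,0->3,4->0,4->1,4->3] -> levels [9 5 9 7 9]
Step 2: flows [0=2,0->3,0=4,4->1,4->3] -> levels [8 6 9 9 7]
Step 3: flows [2->0,3->0,0->4,4->1,3->4] -> levels [9 7 8 7 8]
Step 4: flows [0->2,0->3,0->4,4->1,4->3] -> levels [6 8 9 9 7]
Step 5: flows [2->0,3->0,4->0,1->4,3->4] -> levels [9 7 8 7 8]
  -> period-2 cycle: step 5 state = step 3 state
  -> state at step 7: (7-3) mod 2 = 0, same as step 3 -> [9 7 8 7 8]

Answer: 9 7 8 7 8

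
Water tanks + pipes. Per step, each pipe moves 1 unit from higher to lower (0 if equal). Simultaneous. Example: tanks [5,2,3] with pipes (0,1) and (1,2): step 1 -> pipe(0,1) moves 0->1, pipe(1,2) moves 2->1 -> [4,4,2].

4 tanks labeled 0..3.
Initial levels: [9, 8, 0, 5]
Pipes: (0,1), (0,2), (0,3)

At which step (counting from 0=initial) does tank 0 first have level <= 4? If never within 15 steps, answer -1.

Step 1: flows [0->1,0->2,0->3] -> levels [6 9 1 6]
Step 2: flows [1->0,0->2,0=3] -> levels [6 8 2 6]
Step 3: flows [1->0,0->2,0=3] -> levels [6 7 3 6]
Step 4: flows [1->0,0->2,0=3] -> levels [6 6 4 6]
Step 5: flows [0=1,0->2,0=3] -> levels [5 6 5 6]
Step 6: flows [1->0,0=2,3->0] -> levels [7 5 5 5]
Step 7: flows [0->1,0->2,0->3] -> levels [4 6 6 6]
Tank 0 first reaches <=4 at step 7

Answer: 7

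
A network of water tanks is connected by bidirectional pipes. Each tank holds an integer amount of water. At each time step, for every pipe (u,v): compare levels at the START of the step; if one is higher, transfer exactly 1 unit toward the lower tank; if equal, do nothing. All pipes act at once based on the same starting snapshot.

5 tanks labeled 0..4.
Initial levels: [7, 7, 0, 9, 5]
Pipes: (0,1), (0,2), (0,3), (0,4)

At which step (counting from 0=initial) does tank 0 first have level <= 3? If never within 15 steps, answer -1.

Answer: -1

Derivation:
Step 1: flows [0=1,0->2,3->0,0->4] -> levels [6 7 1 8 6]
Step 2: flows [1->0,0->2,3->0,0=4] -> levels [7 6 2 7 6]
Step 3: flows [0->1,0->2,0=3,0->4] -> levels [4 7 3 7 7]
Step 4: flows [1->0,0->2,3->0,4->0] -> levels [6 6 4 6 6]
Step 5: flows [0=1,0->2,0=3,0=4] -> levels [5 6 5 6 6]
Step 6: flows [1->0,0=2,3->0,4->0] -> levels [8 5 5 5 5]
Step 7: flows [0->1,0->2,0->3,0->4] -> levels [4 6 6 6 6]
Step 8: flows [1->0,2->0,3->0,4->0] -> levels [8 5 5 5 5]
  -> period-2 cycle (repeats step 6); tank 0 never drops to <=3
Tank 0 never reaches <=3 within 15 steps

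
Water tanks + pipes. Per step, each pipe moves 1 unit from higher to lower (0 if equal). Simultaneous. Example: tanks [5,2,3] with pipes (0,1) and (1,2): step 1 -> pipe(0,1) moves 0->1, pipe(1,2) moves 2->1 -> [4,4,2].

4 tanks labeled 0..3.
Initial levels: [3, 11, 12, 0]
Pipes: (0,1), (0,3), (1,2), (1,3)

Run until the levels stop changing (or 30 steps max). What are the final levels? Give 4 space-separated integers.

Step 1: flows [1->0,0->3,2->1,1->3] -> levels [3 10 11 2]
Step 2: flows [1->0,0->3,2->1,1->3] -> levels [3 9 10 4]
Step 3: flows [1->0,3->0,2->1,1->3] -> levels [5 8 9 4]
Step 4: flows [1->0,0->3,2->1,1->3] -> levels [5 7 8 6]
Step 5: flows [1->0,3->0,2->1,1->3] -> levels [7 6 7 6]
Step 6: flows [0->1,0->3,2->1,1=3] -> levels [5 8 6 7]
Step 7: flows [1->0,3->0,1->2,1->3] -> levels [7 5 7 7]
Step 8: flows [0->1,0=3,2->1,3->1] -> levels [6 8 6 6]
Step 9: flows [1->0,0=3,1->2,1->3] -> levels [7 5 7 7]
  -> period-2 cycle: step 9 state = step 7 state; never stabilizes
  -> state at step 30: (30-7) mod 2 = 1, same as step 8 -> [6 8 6 6]

Answer: 6 8 6 6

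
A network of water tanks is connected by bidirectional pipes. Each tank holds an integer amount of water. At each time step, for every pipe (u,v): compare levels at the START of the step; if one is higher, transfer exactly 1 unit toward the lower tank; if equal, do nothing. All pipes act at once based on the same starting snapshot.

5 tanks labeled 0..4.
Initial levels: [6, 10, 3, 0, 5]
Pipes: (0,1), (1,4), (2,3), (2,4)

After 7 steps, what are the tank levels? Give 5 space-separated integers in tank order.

Step 1: flows [1->0,1->4,2->3,4->2] -> levels [7 8 3 1 5]
Step 2: flows [1->0,1->4,2->3,4->2] -> levels [8 6 3 2 5]
Step 3: flows [0->1,1->4,2->3,4->2] -> levels [7 6 3 3 5]
Step 4: flows [0->1,1->4,2=3,4->2] -> levels [6 6 4 3 5]
Step 5: flows [0=1,1->4,2->3,4->2] -> levels [6 5 4 4 5]
Step 6: flows [0->1,1=4,2=3,4->2] -> levels [5 6 5 4 4]
Step 7: flows [1->0,1->4,2->3,2->4] -> levels [6 4 3 5 6]

Answer: 6 4 3 5 6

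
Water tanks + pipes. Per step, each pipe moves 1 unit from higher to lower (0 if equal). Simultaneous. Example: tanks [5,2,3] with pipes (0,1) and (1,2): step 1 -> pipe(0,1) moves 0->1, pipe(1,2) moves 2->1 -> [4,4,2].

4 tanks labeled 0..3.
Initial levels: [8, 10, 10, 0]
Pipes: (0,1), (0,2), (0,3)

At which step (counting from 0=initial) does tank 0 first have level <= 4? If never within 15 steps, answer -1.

Step 1: flows [1->0,2->0,0->3] -> levels [9 9 9 1]
Step 2: flows [0=1,0=2,0->3] -> levels [8 9 9 2]
Step 3: flows [1->0,2->0,0->3] -> levels [9 8 8 3]
Step 4: flows [0->1,0->2,0->3] -> levels [6 9 9 4]
Step 5: flows [1->0,2->0,0->3] -> levels [7 8 8 5]
Step 6: flows [1->0,2->0,0->3] -> levels [8 7 7 6]
Step 7: flows [0->1,0->2,0->3] -> levels [5 8 8 7]
Step 8: flows [1->0,2->0,3->0] -> levels [8 7 7 6]
  -> period-2 cycle (repeats step 6); tank 0 never drops to <=4
Tank 0 never reaches <=4 within 15 steps

Answer: -1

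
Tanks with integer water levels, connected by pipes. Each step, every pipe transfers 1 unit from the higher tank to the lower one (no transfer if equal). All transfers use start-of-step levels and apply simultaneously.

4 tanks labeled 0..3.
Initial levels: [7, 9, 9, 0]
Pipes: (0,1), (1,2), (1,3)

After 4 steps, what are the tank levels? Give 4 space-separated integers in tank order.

Step 1: flows [1->0,1=2,1->3] -> levels [8 7 9 1]
Step 2: flows [0->1,2->1,1->3] -> levels [7 8 8 2]
Step 3: flows [1->0,1=2,1->3] -> levels [8 6 8 3]
Step 4: flows [0->1,2->1,1->3] -> levels [7 7 7 4]

Answer: 7 7 7 4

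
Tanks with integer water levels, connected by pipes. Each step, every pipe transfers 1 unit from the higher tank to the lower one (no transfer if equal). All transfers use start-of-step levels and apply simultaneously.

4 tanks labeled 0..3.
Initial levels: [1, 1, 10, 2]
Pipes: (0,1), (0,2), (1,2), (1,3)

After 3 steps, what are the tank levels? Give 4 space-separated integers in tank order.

Step 1: flows [0=1,2->0,2->1,3->1] -> levels [2 3 8 1]
Step 2: flows [1->0,2->0,2->1,1->3] -> levels [4 2 6 2]
Step 3: flows [0->1,2->0,2->1,1=3] -> levels [4 4 4 2]

Answer: 4 4 4 2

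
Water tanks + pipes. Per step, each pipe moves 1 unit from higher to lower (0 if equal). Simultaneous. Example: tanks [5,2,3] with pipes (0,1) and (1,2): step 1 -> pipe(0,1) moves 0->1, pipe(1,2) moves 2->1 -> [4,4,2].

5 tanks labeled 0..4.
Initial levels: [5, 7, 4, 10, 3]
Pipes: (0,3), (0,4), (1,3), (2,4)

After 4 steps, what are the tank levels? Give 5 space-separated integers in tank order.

Answer: 6 7 5 6 5

Derivation:
Step 1: flows [3->0,0->4,3->1,2->4] -> levels [5 8 3 8 5]
Step 2: flows [3->0,0=4,1=3,4->2] -> levels [6 8 4 7 4]
Step 3: flows [3->0,0->4,1->3,2=4] -> levels [6 7 4 7 5]
Step 4: flows [3->0,0->4,1=3,4->2] -> levels [6 7 5 6 5]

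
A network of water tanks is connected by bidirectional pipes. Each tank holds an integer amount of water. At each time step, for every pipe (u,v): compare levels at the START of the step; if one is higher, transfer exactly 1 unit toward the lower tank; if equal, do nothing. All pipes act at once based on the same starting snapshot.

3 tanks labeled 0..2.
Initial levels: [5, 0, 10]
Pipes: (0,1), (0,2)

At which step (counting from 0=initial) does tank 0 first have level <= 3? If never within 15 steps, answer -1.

Step 1: flows [0->1,2->0] -> levels [5 1 9]
Step 2: flows [0->1,2->0] -> levels [5 2 8]
Step 3: flows [0->1,2->0] -> levels [5 3 7]
Step 4: flows [0->1,2->0] -> levels [5 4 6]
Step 5: flows [0->1,2->0] -> levels [5 5 5]
Step 6: flows [0=1,0=2] -> levels [5 5 5]
  -> stable; tank 0 stays at 5 > 3
Tank 0 never reaches <=3 within 15 steps

Answer: -1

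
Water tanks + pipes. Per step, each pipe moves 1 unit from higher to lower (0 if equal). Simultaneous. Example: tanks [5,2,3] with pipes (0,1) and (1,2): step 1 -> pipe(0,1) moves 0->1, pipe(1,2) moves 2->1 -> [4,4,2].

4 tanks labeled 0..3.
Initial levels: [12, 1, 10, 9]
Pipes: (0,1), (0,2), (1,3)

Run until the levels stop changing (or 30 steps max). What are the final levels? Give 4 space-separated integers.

Step 1: flows [0->1,0->2,3->1] -> levels [10 3 11 8]
Step 2: flows [0->1,2->0,3->1] -> levels [10 5 10 7]
Step 3: flows [0->1,0=2,3->1] -> levels [9 7 10 6]
Step 4: flows [0->1,2->0,1->3] -> levels [9 7 9 7]
Step 5: flows [0->1,0=2,1=3] -> levels [8 8 9 7]
Step 6: flows [0=1,2->0,1->3] -> levels [9 7 8 8]
Step 7: flows [0->1,0->2,3->1] -> levels [7 9 9 7]
Step 8: flows [1->0,2->0,1->3] -> levels [9 7 8 8]
  -> period-2 cycle: step 8 state = step 6 state; never stabilizes
  -> state at step 30: (30-6) mod 2 = 0, same as step 6 -> [9 7 8 8]

Answer: 9 7 8 8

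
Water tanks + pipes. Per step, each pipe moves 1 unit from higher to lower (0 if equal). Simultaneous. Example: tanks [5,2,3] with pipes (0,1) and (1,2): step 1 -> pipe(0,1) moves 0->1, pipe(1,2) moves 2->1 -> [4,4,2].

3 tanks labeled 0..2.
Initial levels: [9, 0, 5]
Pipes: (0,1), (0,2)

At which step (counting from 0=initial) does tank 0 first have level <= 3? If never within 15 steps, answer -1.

Step 1: flows [0->1,0->2] -> levels [7 1 6]
Step 2: flows [0->1,0->2] -> levels [5 2 7]
Step 3: flows [0->1,2->0] -> levels [5 3 6]
Step 4: flows [0->1,2->0] -> levels [5 4 5]
Step 5: flows [0->1,0=2] -> levels [4 5 5]
Step 6: flows [1->0,2->0] -> levels [6 4 4]
Step 7: flows [0->1,0->2] -> levels [4 5 5]
  -> period-2 cycle (repeats step 5); tank 0 never drops to <=3
Tank 0 never reaches <=3 within 15 steps

Answer: -1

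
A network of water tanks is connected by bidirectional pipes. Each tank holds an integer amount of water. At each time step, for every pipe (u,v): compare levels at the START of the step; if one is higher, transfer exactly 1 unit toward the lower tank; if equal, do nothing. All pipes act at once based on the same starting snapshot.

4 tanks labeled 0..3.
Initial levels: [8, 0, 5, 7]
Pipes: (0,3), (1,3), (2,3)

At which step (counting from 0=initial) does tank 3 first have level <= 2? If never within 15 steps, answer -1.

Answer: -1

Derivation:
Step 1: flows [0->3,3->1,3->2] -> levels [7 1 6 6]
Step 2: flows [0->3,3->1,2=3] -> levels [6 2 6 6]
Step 3: flows [0=3,3->1,2=3] -> levels [6 3 6 5]
Step 4: flows [0->3,3->1,2->3] -> levels [5 4 5 6]
Step 5: flows [3->0,3->1,3->2] -> levels [6 5 6 3]
Step 6: flows [0->3,1->3,2->3] -> levels [5 4 5 6]
  -> period-2 cycle (repeats step 4); tank 3 never drops to <=2
Tank 3 never reaches <=2 within 15 steps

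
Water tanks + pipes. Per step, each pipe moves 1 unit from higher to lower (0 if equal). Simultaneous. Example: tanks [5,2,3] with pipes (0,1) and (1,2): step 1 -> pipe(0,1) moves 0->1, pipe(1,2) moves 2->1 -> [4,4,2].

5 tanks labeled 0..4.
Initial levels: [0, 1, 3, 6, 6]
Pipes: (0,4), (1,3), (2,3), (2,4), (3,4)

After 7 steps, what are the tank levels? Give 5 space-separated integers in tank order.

Answer: 3 4 5 2 2

Derivation:
Step 1: flows [4->0,3->1,3->2,4->2,3=4] -> levels [1 2 5 4 4]
Step 2: flows [4->0,3->1,2->3,2->4,3=4] -> levels [2 3 3 4 4]
Step 3: flows [4->0,3->1,3->2,4->2,3=4] -> levels [3 4 5 2 2]
Step 4: flows [0->4,1->3,2->3,2->4,3=4] -> levels [2 3 3 4 4]
  -> period-2 cycle: step 4 state = step 2 state
  -> state at step 7: (7-2) mod 2 = 1, same as step 3 -> [3 4 5 2 2]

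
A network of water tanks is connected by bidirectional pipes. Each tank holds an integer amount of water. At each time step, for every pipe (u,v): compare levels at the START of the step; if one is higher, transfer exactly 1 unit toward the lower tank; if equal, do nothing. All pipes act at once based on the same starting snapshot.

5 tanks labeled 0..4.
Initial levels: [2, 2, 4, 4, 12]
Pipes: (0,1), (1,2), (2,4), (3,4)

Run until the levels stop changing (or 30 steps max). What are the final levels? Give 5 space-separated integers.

Step 1: flows [0=1,2->1,4->2,4->3] -> levels [2 3 4 5 10]
Step 2: flows [1->0,2->1,4->2,4->3] -> levels [3 3 4 6 8]
Step 3: flows [0=1,2->1,4->2,4->3] -> levels [3 4 4 7 6]
Step 4: flows [1->0,1=2,4->2,3->4] -> levels [4 3 5 6 6]
Step 5: flows [0->1,2->1,4->2,3=4] -> levels [3 5 5 6 5]
Step 6: flows [1->0,1=2,2=4,3->4] -> levels [4 4 5 5 6]
Step 7: flows [0=1,2->1,4->2,4->3] -> levels [4 5 5 6 4]
Step 8: flows [1->0,1=2,2->4,3->4] -> levels [5 4 4 5 6]
Step 9: flows [0->1,1=2,4->2,4->3] -> levels [4 5 5 6 4]
  -> period-2 cycle: step 9 state = step 7 state; never stabilizes
  -> state at step 30: (30-7) mod 2 = 1, same as step 8 -> [5 4 4 5 6]

Answer: 5 4 4 5 6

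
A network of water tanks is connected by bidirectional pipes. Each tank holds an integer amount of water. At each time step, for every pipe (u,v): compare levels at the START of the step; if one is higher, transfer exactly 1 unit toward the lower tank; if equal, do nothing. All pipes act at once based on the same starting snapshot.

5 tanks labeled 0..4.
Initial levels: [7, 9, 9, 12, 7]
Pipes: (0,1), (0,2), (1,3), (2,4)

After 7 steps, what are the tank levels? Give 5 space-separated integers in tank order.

Answer: 10 9 7 10 8

Derivation:
Step 1: flows [1->0,2->0,3->1,2->4] -> levels [9 9 7 11 8]
Step 2: flows [0=1,0->2,3->1,4->2] -> levels [8 10 9 10 7]
Step 3: flows [1->0,2->0,1=3,2->4] -> levels [10 9 7 10 8]
Step 4: flows [0->1,0->2,3->1,4->2] -> levels [8 11 9 9 7]
Step 5: flows [1->0,2->0,1->3,2->4] -> levels [10 9 7 10 8]
  -> period-2 cycle: step 5 state = step 3 state
  -> state at step 7: (7-3) mod 2 = 0, same as step 3 -> [10 9 7 10 8]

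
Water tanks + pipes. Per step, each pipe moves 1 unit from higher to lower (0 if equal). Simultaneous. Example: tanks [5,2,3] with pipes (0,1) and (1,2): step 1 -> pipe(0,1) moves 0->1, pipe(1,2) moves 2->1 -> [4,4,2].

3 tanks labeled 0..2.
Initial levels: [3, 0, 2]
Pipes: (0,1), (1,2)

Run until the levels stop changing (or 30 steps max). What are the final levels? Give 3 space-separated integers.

Step 1: flows [0->1,2->1] -> levels [2 2 1]
Step 2: flows [0=1,1->2] -> levels [2 1 2]
Step 3: flows [0->1,2->1] -> levels [1 3 1]
Step 4: flows [1->0,1->2] -> levels [2 1 2]
  -> period-2 cycle: step 4 state = step 2 state; never stabilizes
  -> state at step 30: (30-2) mod 2 = 0, same as step 2 -> [2 1 2]

Answer: 2 1 2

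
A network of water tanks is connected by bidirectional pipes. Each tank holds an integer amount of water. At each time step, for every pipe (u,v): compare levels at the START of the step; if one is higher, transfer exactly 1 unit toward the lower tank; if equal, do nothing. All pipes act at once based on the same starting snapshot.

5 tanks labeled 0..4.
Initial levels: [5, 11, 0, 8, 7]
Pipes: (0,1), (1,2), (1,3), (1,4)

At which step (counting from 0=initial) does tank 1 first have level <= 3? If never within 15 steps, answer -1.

Answer: -1

Derivation:
Step 1: flows [1->0,1->2,1->3,1->4] -> levels [6 7 1 9 8]
Step 2: flows [1->0,1->2,3->1,4->1] -> levels [7 7 2 8 7]
Step 3: flows [0=1,1->2,3->1,1=4] -> levels [7 7 3 7 7]
Step 4: flows [0=1,1->2,1=3,1=4] -> levels [7 6 4 7 7]
Step 5: flows [0->1,1->2,3->1,4->1] -> levels [6 8 5 6 6]
Step 6: flows [1->0,1->2,1->3,1->4] -> levels [7 4 6 7 7]
Step 7: flows [0->1,2->1,3->1,4->1] -> levels [6 8 5 6 6]
  -> period-2 cycle (repeats step 5); tank 1 never drops to <=3
Tank 1 never reaches <=3 within 15 steps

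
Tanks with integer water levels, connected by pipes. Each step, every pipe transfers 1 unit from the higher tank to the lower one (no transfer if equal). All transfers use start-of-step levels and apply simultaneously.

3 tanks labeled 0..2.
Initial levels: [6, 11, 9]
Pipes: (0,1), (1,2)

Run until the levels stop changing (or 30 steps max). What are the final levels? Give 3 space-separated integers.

Step 1: flows [1->0,1->2] -> levels [7 9 10]
Step 2: flows [1->0,2->1] -> levels [8 9 9]
Step 3: flows [1->0,1=2] -> levels [9 8 9]
Step 4: flows [0->1,2->1] -> levels [8 10 8]
Step 5: flows [1->0,1->2] -> levels [9 8 9]
  -> period-2 cycle: step 5 state = step 3 state; never stabilizes
  -> state at step 30: (30-3) mod 2 = 1, same as step 4 -> [8 10 8]

Answer: 8 10 8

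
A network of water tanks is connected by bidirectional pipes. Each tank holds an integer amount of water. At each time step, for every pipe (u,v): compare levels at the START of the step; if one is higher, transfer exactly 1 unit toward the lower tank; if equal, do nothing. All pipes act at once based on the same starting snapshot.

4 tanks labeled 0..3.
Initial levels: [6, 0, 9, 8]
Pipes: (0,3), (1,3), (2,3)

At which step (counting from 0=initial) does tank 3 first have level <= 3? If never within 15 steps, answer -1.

Answer: -1

Derivation:
Step 1: flows [3->0,3->1,2->3] -> levels [7 1 8 7]
Step 2: flows [0=3,3->1,2->3] -> levels [7 2 7 7]
Step 3: flows [0=3,3->1,2=3] -> levels [7 3 7 6]
Step 4: flows [0->3,3->1,2->3] -> levels [6 4 6 7]
Step 5: flows [3->0,3->1,3->2] -> levels [7 5 7 4]
Step 6: flows [0->3,1->3,2->3] -> levels [6 4 6 7]
  -> period-2 cycle (repeats step 4); tank 3 never drops to <=3
Tank 3 never reaches <=3 within 15 steps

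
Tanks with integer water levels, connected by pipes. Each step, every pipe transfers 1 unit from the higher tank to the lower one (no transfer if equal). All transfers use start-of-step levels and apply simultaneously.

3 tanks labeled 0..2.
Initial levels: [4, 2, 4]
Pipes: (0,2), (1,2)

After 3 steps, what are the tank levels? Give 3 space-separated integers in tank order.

Answer: 4 4 2

Derivation:
Step 1: flows [0=2,2->1] -> levels [4 3 3]
Step 2: flows [0->2,1=2] -> levels [3 3 4]
Step 3: flows [2->0,2->1] -> levels [4 4 2]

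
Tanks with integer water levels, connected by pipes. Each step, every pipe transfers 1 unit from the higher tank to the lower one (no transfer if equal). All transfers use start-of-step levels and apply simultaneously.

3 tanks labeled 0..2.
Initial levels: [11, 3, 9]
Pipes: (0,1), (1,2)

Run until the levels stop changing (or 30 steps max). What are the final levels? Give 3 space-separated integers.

Step 1: flows [0->1,2->1] -> levels [10 5 8]
Step 2: flows [0->1,2->1] -> levels [9 7 7]
Step 3: flows [0->1,1=2] -> levels [8 8 7]
Step 4: flows [0=1,1->2] -> levels [8 7 8]
Step 5: flows [0->1,2->1] -> levels [7 9 7]
Step 6: flows [1->0,1->2] -> levels [8 7 8]
  -> period-2 cycle: step 6 state = step 4 state; never stabilizes
  -> state at step 30: (30-4) mod 2 = 0, same as step 4 -> [8 7 8]

Answer: 8 7 8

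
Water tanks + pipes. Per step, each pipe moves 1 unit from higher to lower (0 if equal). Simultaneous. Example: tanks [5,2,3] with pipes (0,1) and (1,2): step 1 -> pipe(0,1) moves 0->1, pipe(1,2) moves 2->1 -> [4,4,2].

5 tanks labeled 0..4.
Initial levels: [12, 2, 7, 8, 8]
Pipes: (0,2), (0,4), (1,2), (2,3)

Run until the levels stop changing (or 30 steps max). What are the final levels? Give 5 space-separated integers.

Step 1: flows [0->2,0->4,2->1,3->2] -> levels [10 3 8 7 9]
Step 2: flows [0->2,0->4,2->1,2->3] -> levels [8 4 7 8 10]
Step 3: flows [0->2,4->0,2->1,3->2] -> levels [8 5 8 7 9]
Step 4: flows [0=2,4->0,2->1,2->3] -> levels [9 6 6 8 8]
Step 5: flows [0->2,0->4,1=2,3->2] -> levels [7 6 8 7 9]
Step 6: flows [2->0,4->0,2->1,2->3] -> levels [9 7 5 8 8]
Step 7: flows [0->2,0->4,1->2,3->2] -> levels [7 6 8 7 9]
  -> period-2 cycle: step 7 state = step 5 state; never stabilizes
  -> state at step 30: (30-5) mod 2 = 1, same as step 6 -> [9 7 5 8 8]

Answer: 9 7 5 8 8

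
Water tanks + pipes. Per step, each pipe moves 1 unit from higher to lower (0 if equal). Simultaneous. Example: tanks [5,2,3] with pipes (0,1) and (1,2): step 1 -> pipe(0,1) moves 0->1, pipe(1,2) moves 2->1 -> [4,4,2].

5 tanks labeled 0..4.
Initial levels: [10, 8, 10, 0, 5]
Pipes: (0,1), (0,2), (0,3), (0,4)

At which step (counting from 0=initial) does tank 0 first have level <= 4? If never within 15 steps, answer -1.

Answer: -1

Derivation:
Step 1: flows [0->1,0=2,0->3,0->4] -> levels [7 9 10 1 6]
Step 2: flows [1->0,2->0,0->3,0->4] -> levels [7 8 9 2 7]
Step 3: flows [1->0,2->0,0->3,0=4] -> levels [8 7 8 3 7]
Step 4: flows [0->1,0=2,0->3,0->4] -> levels [5 8 8 4 8]
Step 5: flows [1->0,2->0,0->3,4->0] -> levels [7 7 7 5 7]
Step 6: flows [0=1,0=2,0->3,0=4] -> levels [6 7 7 6 7]
Step 7: flows [1->0,2->0,0=3,4->0] -> levels [9 6 6 6 6]
Step 8: flows [0->1,0->2,0->3,0->4] -> levels [5 7 7 7 7]
Step 9: flows [1->0,2->0,3->0,4->0] -> levels [9 6 6 6 6]
  -> period-2 cycle (repeats step 7); tank 0 never drops to <=4
Tank 0 never reaches <=4 within 15 steps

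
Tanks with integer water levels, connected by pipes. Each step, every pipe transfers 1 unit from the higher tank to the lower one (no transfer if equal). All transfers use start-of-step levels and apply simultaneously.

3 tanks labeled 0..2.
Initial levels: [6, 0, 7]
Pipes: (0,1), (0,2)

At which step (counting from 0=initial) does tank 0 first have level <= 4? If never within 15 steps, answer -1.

Answer: 4

Derivation:
Step 1: flows [0->1,2->0] -> levels [6 1 6]
Step 2: flows [0->1,0=2] -> levels [5 2 6]
Step 3: flows [0->1,2->0] -> levels [5 3 5]
Step 4: flows [0->1,0=2] -> levels [4 4 5]
Tank 0 first reaches <=4 at step 4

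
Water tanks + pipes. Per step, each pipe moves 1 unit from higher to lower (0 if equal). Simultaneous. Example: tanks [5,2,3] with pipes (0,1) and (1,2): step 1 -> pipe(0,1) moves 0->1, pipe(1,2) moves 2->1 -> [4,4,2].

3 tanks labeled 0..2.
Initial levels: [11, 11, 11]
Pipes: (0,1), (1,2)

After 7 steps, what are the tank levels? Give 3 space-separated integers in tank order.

Step 1: flows [0=1,1=2] -> levels [11 11 11]
  -> stable; steps 2..7 unchanged -> [11 11 11]

Answer: 11 11 11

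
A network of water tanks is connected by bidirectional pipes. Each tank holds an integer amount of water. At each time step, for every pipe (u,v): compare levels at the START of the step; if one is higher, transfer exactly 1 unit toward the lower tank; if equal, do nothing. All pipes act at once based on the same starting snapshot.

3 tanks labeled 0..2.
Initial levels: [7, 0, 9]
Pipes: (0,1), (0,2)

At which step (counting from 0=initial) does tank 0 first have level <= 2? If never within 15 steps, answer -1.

Step 1: flows [0->1,2->0] -> levels [7 1 8]
Step 2: flows [0->1,2->0] -> levels [7 2 7]
Step 3: flows [0->1,0=2] -> levels [6 3 7]
Step 4: flows [0->1,2->0] -> levels [6 4 6]
Step 5: flows [0->1,0=2] -> levels [5 5 6]
Step 6: flows [0=1,2->0] -> levels [6 5 5]
Step 7: flows [0->1,0->2] -> levels [4 6 6]
Step 8: flows [1->0,2->0] -> levels [6 5 5]
  -> period-2 cycle (repeats step 6); tank 0 never drops to <=2
Tank 0 never reaches <=2 within 15 steps

Answer: -1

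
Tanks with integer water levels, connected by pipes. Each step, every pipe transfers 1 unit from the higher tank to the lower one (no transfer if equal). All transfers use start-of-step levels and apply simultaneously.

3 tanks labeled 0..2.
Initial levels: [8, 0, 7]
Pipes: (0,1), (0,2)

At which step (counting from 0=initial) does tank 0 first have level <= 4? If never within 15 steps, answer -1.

Answer: -1

Derivation:
Step 1: flows [0->1,0->2] -> levels [6 1 8]
Step 2: flows [0->1,2->0] -> levels [6 2 7]
Step 3: flows [0->1,2->0] -> levels [6 3 6]
Step 4: flows [0->1,0=2] -> levels [5 4 6]
Step 5: flows [0->1,2->0] -> levels [5 5 5]
Step 6: flows [0=1,0=2] -> levels [5 5 5]
  -> stable; tank 0 stays at 5 > 4
Tank 0 never reaches <=4 within 15 steps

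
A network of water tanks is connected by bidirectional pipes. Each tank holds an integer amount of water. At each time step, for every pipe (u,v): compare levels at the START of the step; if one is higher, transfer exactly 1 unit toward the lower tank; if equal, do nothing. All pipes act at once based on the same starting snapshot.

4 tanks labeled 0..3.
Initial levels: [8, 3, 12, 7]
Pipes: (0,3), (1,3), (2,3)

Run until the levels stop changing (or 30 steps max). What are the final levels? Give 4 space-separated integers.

Step 1: flows [0->3,3->1,2->3] -> levels [7 4 11 8]
Step 2: flows [3->0,3->1,2->3] -> levels [8 5 10 7]
Step 3: flows [0->3,3->1,2->3] -> levels [7 6 9 8]
Step 4: flows [3->0,3->1,2->3] -> levels [8 7 8 7]
Step 5: flows [0->3,1=3,2->3] -> levels [7 7 7 9]
Step 6: flows [3->0,3->1,3->2] -> levels [8 8 8 6]
Step 7: flows [0->3,1->3,2->3] -> levels [7 7 7 9]
  -> period-2 cycle: step 7 state = step 5 state; never stabilizes
  -> state at step 30: (30-5) mod 2 = 1, same as step 6 -> [8 8 8 6]

Answer: 8 8 8 6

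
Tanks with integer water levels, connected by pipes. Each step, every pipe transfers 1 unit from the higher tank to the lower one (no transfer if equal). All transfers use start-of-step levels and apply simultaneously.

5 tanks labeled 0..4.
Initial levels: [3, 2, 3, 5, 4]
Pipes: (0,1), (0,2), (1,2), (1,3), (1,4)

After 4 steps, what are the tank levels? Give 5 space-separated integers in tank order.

Step 1: flows [0->1,0=2,2->1,3->1,4->1] -> levels [2 6 2 4 3]
Step 2: flows [1->0,0=2,1->2,1->3,1->4] -> levels [3 2 3 5 4]
  -> period-2 cycle: step 2 state = step 0 state
  -> state at step 4: (4-0) mod 2 = 0, same as step 0 -> [3 2 3 5 4]

Answer: 3 2 3 5 4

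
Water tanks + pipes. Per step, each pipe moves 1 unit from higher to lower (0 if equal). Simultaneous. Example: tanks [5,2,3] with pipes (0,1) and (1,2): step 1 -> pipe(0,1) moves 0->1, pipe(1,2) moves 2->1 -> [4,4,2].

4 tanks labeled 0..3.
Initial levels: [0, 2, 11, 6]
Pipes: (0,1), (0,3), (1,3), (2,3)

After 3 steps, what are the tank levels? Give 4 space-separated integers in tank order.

Step 1: flows [1->0,3->0,3->1,2->3] -> levels [2 2 10 5]
Step 2: flows [0=1,3->0,3->1,2->3] -> levels [3 3 9 4]
Step 3: flows [0=1,3->0,3->1,2->3] -> levels [4 4 8 3]

Answer: 4 4 8 3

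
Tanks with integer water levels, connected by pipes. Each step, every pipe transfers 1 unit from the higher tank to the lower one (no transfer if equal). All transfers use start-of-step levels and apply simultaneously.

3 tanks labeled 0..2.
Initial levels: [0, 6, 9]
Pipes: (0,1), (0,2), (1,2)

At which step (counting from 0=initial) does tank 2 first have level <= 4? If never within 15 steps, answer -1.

Step 1: flows [1->0,2->0,2->1] -> levels [2 6 7]
Step 2: flows [1->0,2->0,2->1] -> levels [4 6 5]
Step 3: flows [1->0,2->0,1->2] -> levels [6 4 5]
Step 4: flows [0->1,0->2,2->1] -> levels [4 6 5]
  -> period-2 cycle (repeats step 2); tank 2 never drops to <=4
Tank 2 never reaches <=4 within 15 steps

Answer: -1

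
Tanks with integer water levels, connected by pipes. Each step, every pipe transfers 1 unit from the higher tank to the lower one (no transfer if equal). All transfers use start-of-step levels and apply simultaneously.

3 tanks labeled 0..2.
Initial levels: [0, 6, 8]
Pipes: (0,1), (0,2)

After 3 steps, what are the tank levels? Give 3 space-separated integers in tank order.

Step 1: flows [1->0,2->0] -> levels [2 5 7]
Step 2: flows [1->0,2->0] -> levels [4 4 6]
Step 3: flows [0=1,2->0] -> levels [5 4 5]

Answer: 5 4 5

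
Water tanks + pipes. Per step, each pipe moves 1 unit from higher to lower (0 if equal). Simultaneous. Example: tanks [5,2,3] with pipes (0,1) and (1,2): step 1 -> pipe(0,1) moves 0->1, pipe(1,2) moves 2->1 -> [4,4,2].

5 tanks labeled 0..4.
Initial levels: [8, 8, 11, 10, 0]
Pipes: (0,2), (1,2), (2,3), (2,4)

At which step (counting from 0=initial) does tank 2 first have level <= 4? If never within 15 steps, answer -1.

Step 1: flows [2->0,2->1,2->3,2->4] -> levels [9 9 7 11 1]
Step 2: flows [0->2,1->2,3->2,2->4] -> levels [8 8 9 10 2]
Step 3: flows [2->0,2->1,3->2,2->4] -> levels [9 9 7 9 3]
Step 4: flows [0->2,1->2,3->2,2->4] -> levels [8 8 9 8 4]
Step 5: flows [2->0,2->1,2->3,2->4] -> levels [9 9 5 9 5]
Step 6: flows [0->2,1->2,3->2,2=4] -> levels [8 8 8 8 5]
Step 7: flows [0=2,1=2,2=3,2->4] -> levels [8 8 7 8 6]
Step 8: flows [0->2,1->2,3->2,2->4] -> levels [7 7 9 7 7]
Step 9: flows [2->0,2->1,2->3,2->4] -> levels [8 8 5 8 8]
Step 10: flows [0->2,1->2,3->2,4->2] -> levels [7 7 9 7 7]
  -> period-2 cycle (repeats step 8); tank 2 never drops to <=4
Tank 2 never reaches <=4 within 15 steps

Answer: -1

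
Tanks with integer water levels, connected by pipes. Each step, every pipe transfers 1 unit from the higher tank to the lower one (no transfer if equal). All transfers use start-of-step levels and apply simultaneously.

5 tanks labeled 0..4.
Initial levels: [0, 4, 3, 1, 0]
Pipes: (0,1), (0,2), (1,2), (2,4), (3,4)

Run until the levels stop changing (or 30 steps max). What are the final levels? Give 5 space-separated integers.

Answer: 1 1 4 2 0

Derivation:
Step 1: flows [1->0,2->0,1->2,2->4,3->4] -> levels [2 2 2 0 2]
Step 2: flows [0=1,0=2,1=2,2=4,4->3] -> levels [2 2 2 1 1]
Step 3: flows [0=1,0=2,1=2,2->4,3=4] -> levels [2 2 1 1 2]
Step 4: flows [0=1,0->2,1->2,4->2,4->3] -> levels [1 1 4 2 0]
Step 5: flows [0=1,2->0,2->1,2->4,3->4] -> levels [2 2 1 1 2]
  -> period-2 cycle: step 5 state = step 3 state; never stabilizes
  -> state at step 30: (30-3) mod 2 = 1, same as step 4 -> [1 1 4 2 0]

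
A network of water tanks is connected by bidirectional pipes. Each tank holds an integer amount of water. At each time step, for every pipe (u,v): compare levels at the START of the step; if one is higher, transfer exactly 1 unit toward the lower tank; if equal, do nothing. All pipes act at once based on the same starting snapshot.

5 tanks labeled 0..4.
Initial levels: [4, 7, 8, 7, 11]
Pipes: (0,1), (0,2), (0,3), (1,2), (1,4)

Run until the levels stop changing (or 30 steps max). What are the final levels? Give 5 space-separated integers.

Step 1: flows [1->0,2->0,3->0,2->1,4->1] -> levels [7 8 6 6 10]
Step 2: flows [1->0,0->2,0->3,1->2,4->1] -> levels [6 7 8 7 9]
Step 3: flows [1->0,2->0,3->0,2->1,4->1] -> levels [9 8 6 6 8]
Step 4: flows [0->1,0->2,0->3,1->2,1=4] -> levels [6 8 8 7 8]
Step 5: flows [1->0,2->0,3->0,1=2,1=4] -> levels [9 7 7 6 8]
Step 6: flows [0->1,0->2,0->3,1=2,4->1] -> levels [6 9 8 7 7]
Step 7: flows [1->0,2->0,3->0,1->2,1->4] -> levels [9 6 8 6 8]
Step 8: flows [0->1,0->2,0->3,2->1,4->1] -> levels [6 9 8 7 7]
  -> period-2 cycle: step 8 state = step 6 state; never stabilizes
  -> state at step 30: (30-6) mod 2 = 0, same as step 6 -> [6 9 8 7 7]

Answer: 6 9 8 7 7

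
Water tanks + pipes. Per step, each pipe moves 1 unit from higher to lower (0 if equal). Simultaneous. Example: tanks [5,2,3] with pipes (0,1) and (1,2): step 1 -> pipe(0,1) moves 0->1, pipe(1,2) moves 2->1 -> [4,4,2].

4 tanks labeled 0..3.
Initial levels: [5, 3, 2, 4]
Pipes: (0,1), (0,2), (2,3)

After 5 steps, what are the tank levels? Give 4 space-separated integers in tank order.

Step 1: flows [0->1,0->2,3->2] -> levels [3 4 4 3]
Step 2: flows [1->0,2->0,2->3] -> levels [5 3 2 4]
  -> period-2 cycle: step 2 state = step 0 state
  -> state at step 5: (5-0) mod 2 = 1, same as step 1 -> [3 4 4 3]

Answer: 3 4 4 3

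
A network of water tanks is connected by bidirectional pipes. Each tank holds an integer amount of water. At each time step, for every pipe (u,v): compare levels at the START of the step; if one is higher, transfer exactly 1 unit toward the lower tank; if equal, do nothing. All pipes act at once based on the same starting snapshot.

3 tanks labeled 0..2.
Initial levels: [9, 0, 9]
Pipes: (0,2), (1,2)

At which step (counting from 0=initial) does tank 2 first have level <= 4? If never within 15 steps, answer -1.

Answer: -1

Derivation:
Step 1: flows [0=2,2->1] -> levels [9 1 8]
Step 2: flows [0->2,2->1] -> levels [8 2 8]
Step 3: flows [0=2,2->1] -> levels [8 3 7]
Step 4: flows [0->2,2->1] -> levels [7 4 7]
Step 5: flows [0=2,2->1] -> levels [7 5 6]
Step 6: flows [0->2,2->1] -> levels [6 6 6]
Step 7: flows [0=2,1=2] -> levels [6 6 6]
  -> stable; tank 2 stays at 6 > 4
Tank 2 never reaches <=4 within 15 steps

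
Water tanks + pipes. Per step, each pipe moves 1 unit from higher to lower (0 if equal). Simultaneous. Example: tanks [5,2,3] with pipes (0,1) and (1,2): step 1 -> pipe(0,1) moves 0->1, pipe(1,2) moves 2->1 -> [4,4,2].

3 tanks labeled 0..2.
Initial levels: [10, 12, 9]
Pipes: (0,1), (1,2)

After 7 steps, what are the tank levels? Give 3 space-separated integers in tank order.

Step 1: flows [1->0,1->2] -> levels [11 10 10]
Step 2: flows [0->1,1=2] -> levels [10 11 10]
Step 3: flows [1->0,1->2] -> levels [11 9 11]
Step 4: flows [0->1,2->1] -> levels [10 11 10]
  -> period-2 cycle: step 4 state = step 2 state
  -> state at step 7: (7-2) mod 2 = 1, same as step 3 -> [11 9 11]

Answer: 11 9 11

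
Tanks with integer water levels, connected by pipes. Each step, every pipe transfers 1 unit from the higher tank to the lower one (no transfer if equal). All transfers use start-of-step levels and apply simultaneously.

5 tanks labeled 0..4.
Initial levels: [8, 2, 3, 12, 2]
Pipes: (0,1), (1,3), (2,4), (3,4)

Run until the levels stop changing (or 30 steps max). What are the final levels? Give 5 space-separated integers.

Step 1: flows [0->1,3->1,2->4,3->4] -> levels [7 4 2 10 4]
Step 2: flows [0->1,3->1,4->2,3->4] -> levels [6 6 3 8 4]
Step 3: flows [0=1,3->1,4->2,3->4] -> levels [6 7 4 6 4]
Step 4: flows [1->0,1->3,2=4,3->4] -> levels [7 5 4 6 5]
Step 5: flows [0->1,3->1,4->2,3->4] -> levels [6 7 5 4 5]
Step 6: flows [1->0,1->3,2=4,4->3] -> levels [7 5 5 6 4]
Step 7: flows [0->1,3->1,2->4,3->4] -> levels [6 7 4 4 6]
Step 8: flows [1->0,1->3,4->2,4->3] -> levels [7 5 5 6 4]
  -> period-2 cycle: step 8 state = step 6 state; never stabilizes
  -> state at step 30: (30-6) mod 2 = 0, same as step 6 -> [7 5 5 6 4]

Answer: 7 5 5 6 4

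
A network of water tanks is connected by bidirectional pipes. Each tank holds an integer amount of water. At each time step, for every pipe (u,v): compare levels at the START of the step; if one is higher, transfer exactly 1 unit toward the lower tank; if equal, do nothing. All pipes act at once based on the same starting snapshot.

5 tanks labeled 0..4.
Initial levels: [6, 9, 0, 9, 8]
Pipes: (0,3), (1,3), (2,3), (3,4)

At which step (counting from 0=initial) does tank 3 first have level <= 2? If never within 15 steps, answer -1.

Step 1: flows [3->0,1=3,3->2,3->4] -> levels [7 9 1 6 9]
Step 2: flows [0->3,1->3,3->2,4->3] -> levels [6 8 2 8 8]
Step 3: flows [3->0,1=3,3->2,3=4] -> levels [7 8 3 6 8]
Step 4: flows [0->3,1->3,3->2,4->3] -> levels [6 7 4 8 7]
Step 5: flows [3->0,3->1,3->2,3->4] -> levels [7 8 5 4 8]
Step 6: flows [0->3,1->3,2->3,4->3] -> levels [6 7 4 8 7]
  -> period-2 cycle (repeats step 4); tank 3 never drops to <=2
Tank 3 never reaches <=2 within 15 steps

Answer: -1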